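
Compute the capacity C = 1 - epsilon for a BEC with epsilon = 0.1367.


C = 1 - epsilon = 1 - 0.1367 = 0.8633

0.8633 bits


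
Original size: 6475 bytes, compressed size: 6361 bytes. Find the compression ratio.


Ratio = original / compressed = 6475 / 6361 = 1.0179

1.0179


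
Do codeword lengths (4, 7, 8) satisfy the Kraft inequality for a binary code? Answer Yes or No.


Kraft sum = sum(2^(-l_i)) = 0.0742, need <= 1. Result: satisfied (a binary prefix-free code with these lengths exists)

Yes


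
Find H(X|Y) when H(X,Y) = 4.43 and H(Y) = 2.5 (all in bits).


H(X|Y) = H(X,Y) - H(Y) = 4.43 - 2.5 = 1.93

1.93 bits


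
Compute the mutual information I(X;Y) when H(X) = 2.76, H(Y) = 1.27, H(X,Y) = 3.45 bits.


I(X;Y) = H(X) + H(Y) - H(X,Y) = 2.76 + 1.27 - 3.45 = 0.58

0.58 bits


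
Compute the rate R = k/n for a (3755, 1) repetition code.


Rate = k/n = 1/3755

1/3755


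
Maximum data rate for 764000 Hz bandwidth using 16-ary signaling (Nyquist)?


Rate = 2 * B * log2(M) = 2 * 764000 * 4.0 = 6112000.0

6112000.0 bps


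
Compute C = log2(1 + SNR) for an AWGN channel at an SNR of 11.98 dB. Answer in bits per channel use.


SNR_linear = 10^(11.98/10) = 15.7761; C = log2(1 + SNR_linear) = log2(1 + 15.7761) = 4.0683

4.0683 bits/channel use


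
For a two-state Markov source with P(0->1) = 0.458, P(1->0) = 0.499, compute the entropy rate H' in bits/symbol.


Stationary distribution: pi_0 = p10/(p01+p10) = 0.5214, pi_1 = 0.4786. Entropy rate H' = pi_0*H(p01) + pi_1*H(p10) = 0.5214*0.9949 + 0.4786*1.0 = 0.9973

0.9973 bits/symbol


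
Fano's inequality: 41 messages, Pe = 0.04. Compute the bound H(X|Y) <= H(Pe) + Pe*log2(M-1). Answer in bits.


H(Pe) = -Pe*log2(Pe) - (1-Pe)*log2(1-Pe) = -0.04*log2(0.04) - 0.96*log2(0.96) = 0.185754 + 0.056538 = 0.2423. Pe*log2(M-1) = 0.04*log2(40) = 0.212877. Bound = H(Pe) + Pe*log2(M-1) = 0.185754 + 0.056538 + 0.212877 = 0.4552

0.4552 bits


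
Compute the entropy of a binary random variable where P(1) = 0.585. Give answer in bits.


H = -p*log2(p) - (1-p)*log2(1-p). -0.585*log2(0.585) = 0.452493; -0.415*log2(0.415) = 0.526559. H = 0.452493 + 0.526559 = 0.9791

0.9791 bits


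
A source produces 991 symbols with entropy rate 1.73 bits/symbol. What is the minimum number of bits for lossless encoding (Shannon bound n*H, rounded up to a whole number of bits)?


Minimum bits >= n * H = 991 * 1.73 = 1714.43, rounded up to a whole number of bits = 1715

1715 bits


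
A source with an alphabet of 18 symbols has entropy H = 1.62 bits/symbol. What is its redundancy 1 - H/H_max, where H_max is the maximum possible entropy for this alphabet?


H_max = log2(K) = log2(18) = 4.1699 bits/symbol. Redundancy = 1 - H/H_max = 1 - 1.62/4.1699 = 1 - 0.3885 = 0.6115

0.6115


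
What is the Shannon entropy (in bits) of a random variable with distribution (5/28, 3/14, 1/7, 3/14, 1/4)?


H = -sum(p_i * log2(p_i)). Terms: -(5/28)*log2(5/28) = 0.443826; -(3/14)*log2(3/14) = 0.476227; -(1/7)*log2(1/7) = 0.401051; -(3/14)*log2(3/14) = 0.476227; -(1/4)*log2(1/4) = 0.500000. H = 0.443826 + 0.476227 + 0.401051 + 0.476227 + 0.500000 = 2.2973

2.2973 bits


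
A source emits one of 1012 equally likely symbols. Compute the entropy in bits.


H = log2(n) = log2(1012) = 9.983

9.983 bits


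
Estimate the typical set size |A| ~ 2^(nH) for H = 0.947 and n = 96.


log2|A_typical| = nH = 96 * 0.947 = 90.912, so |A_typical| ~ 2^90.912 = 2.329e+27

2.329e+27


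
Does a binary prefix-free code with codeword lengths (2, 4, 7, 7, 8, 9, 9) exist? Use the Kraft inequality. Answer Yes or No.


Kraft sum = sum(2^(-l_i)) = 0.3359, need <= 1. Result: satisfied (a binary prefix-free code with these lengths exists)

Yes


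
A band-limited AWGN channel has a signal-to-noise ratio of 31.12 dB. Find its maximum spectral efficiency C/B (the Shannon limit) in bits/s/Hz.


SNR_linear = 10^(31.12/10) = 1294.1958; C/B = log2(1 + SNR_linear) = log2(1 + 1294.1958) = 10.339

10.339 bits/s/Hz


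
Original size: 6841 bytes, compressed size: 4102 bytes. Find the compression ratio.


Ratio = original / compressed = 6841 / 4102 = 1.6677

1.6677


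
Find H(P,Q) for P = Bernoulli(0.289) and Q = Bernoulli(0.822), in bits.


H(P,Q) = -p*log2(q) - (1-p)*log2(1-q). -0.289*log2(0.822) = 0.081726; -0.711*log2(0.178) = 1.770426. H(P,Q) = 0.081726 + 1.770426 = 1.8522

1.8522 bits


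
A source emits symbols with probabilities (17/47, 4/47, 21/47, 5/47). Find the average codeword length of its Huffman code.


Huffman construction (repeatedly merge the two least-probable nodes; each merge adds 1 bit to every symbol beneath it): 4/47 + 5/47 = 9/47; 9/47 + 17/47 = 26/47; 21/47 + 26/47 = 1. Resulting codeword lengths (in the order the probabilities were given): (2, 3, 1, 3). L_avg = sum(p_i * l_i) = 17/47*2 + 4/47*3 + 21/47*1 + 5/47*3 = 82/47 = 1.7447

1.7447 bits


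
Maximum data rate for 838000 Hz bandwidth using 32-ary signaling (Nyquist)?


Rate = 2 * B * log2(M) = 2 * 838000 * 5.0 = 8380000.0

8380000.0 bps


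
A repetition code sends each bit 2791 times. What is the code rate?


Rate = k/n = 1/2791

1/2791


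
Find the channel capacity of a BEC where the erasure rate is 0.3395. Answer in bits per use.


C = 1 - epsilon = 1 - 0.3395 = 0.6605

0.6605 bits


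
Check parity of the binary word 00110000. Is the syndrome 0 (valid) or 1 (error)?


Syndrome = XOR of all bits = 0 XOR 0 XOR 1 XOR 1 XOR 0 XOR 0 XOR 0 XOR 0 = 0

0


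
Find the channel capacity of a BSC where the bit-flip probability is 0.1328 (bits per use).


H(p) = -p*log2(p) - (1-p)*log2(1-p) = -0.1328*log2(0.1328) - 0.8672*log2(0.8672) = 0.386803 + 0.178265 = 0.5651. C = 1 - H(p) = 1 - 0.5651 = 0.4349

0.4349 bits


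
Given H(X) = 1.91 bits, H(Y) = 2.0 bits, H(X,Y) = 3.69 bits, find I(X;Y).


I(X;Y) = H(X) + H(Y) - H(X,Y) = 1.91 + 2.0 - 3.69 = 0.22

0.22 bits


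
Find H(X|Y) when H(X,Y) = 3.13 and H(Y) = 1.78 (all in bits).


H(X|Y) = H(X,Y) - H(Y) = 3.13 - 1.78 = 1.35

1.35 bits


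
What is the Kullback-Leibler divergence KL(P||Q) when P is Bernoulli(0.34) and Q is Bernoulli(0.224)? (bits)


KL = p*log2(p/q) + (1-p)*log2((1-p)/(1-q)) = 0.34*log2(0.34/0.224) + 0.66*log2(0.66/0.776) = 0.0505

0.0505 bits


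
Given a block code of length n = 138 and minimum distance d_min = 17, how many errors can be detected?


Detection capability = d_min - 1 = 17 - 1 = 16

16 errors


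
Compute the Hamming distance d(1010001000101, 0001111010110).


Count differing positions: ^ . ^ ^ ^ ^ . . ^ . . ^ ^ = 8 differences

8


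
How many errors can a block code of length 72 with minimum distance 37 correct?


Correction capability = floor((d-1)/2) = floor((37-1)/2) = 18

18 errors


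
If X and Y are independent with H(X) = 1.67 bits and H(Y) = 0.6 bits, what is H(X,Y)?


For independent variables, H(X,Y) = H(X) + H(Y) = 1.67 + 0.6 = 2.27

2.27 bits


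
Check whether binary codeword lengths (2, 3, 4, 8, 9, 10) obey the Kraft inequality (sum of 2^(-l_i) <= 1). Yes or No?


Kraft sum = sum(2^(-l_i)) = 0.4443, need <= 1. Result: satisfied (a binary prefix-free code with these lengths exists)

Yes


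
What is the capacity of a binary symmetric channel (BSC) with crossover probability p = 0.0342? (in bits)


H(p) = -p*log2(p) - (1-p)*log2(1-p) = -0.0342*log2(0.0342) - 0.9658*log2(0.9658) = 0.166549 + 0.048487 = 0.215. C = 1 - H(p) = 1 - 0.215 = 0.785

0.785 bits


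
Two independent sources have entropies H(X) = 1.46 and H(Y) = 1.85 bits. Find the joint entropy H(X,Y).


For independent variables, H(X,Y) = H(X) + H(Y) = 1.46 + 1.85 = 3.31

3.31 bits


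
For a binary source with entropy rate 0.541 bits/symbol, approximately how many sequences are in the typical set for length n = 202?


log2|A_typical| = nH = 202 * 0.541 = 109.282, so |A_typical| ~ 2^109.282 = 7.892e+32

7.892e+32


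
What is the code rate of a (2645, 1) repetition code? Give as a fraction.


Rate = k/n = 1/2645

1/2645


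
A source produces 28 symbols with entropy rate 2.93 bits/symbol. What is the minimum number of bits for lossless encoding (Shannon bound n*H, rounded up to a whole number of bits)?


Minimum bits >= n * H = 28 * 2.93 = 82.04, rounded up to a whole number of bits = 83

83 bits


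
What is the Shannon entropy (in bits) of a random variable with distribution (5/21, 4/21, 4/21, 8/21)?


H = -sum(p_i * log2(p_i)). Terms: -(5/21)*log2(5/21) = 0.492950; -(4/21)*log2(4/21) = 0.455680; -(4/21)*log2(4/21) = 0.455680; -(8/21)*log2(8/21) = 0.530407. H = 0.492950 + 0.455680 + 0.455680 + 0.530407 = 1.9347

1.9347 bits


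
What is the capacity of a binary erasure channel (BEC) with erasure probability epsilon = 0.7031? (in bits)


C = 1 - epsilon = 1 - 0.7031 = 0.2969

0.2969 bits


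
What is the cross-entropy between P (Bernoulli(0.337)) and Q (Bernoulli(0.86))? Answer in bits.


H(P,Q) = -p*log2(q) - (1-p)*log2(1-q). -0.337*log2(0.86) = 0.073328; -0.663*log2(0.14) = 1.880600. H(P,Q) = 0.073328 + 1.880600 = 1.9539

1.9539 bits


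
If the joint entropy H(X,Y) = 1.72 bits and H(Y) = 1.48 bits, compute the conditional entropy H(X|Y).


H(X|Y) = H(X,Y) - H(Y) = 1.72 - 1.48 = 0.24

0.24 bits


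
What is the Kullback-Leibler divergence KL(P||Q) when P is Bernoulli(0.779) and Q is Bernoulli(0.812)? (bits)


KL = p*log2(p/q) + (1-p)*log2((1-p)/(1-q)) = 0.779*log2(0.779/0.812) + 0.221*log2(0.221/0.188) = 0.0049

0.0049 bits


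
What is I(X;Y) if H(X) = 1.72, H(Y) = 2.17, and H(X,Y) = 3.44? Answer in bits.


I(X;Y) = H(X) + H(Y) - H(X,Y) = 1.72 + 2.17 - 3.44 = 0.45

0.45 bits


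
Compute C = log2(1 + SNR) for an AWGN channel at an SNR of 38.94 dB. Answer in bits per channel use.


SNR_linear = 10^(38.94/10) = 7834.2964; C = log2(1 + SNR_linear) = log2(1 + 7834.2964) = 12.9358

12.9358 bits/channel use


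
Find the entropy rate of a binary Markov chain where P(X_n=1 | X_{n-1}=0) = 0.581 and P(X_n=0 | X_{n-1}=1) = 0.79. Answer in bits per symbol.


Stationary distribution: pi_0 = p10/(p01+p10) = 0.5762, pi_1 = 0.4238. Entropy rate H' = pi_0*H(p01) + pi_1*H(p10) = 0.5762*0.981 + 0.4238*0.7415 = 0.8795

0.8795 bits/symbol


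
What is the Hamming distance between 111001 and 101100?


Count differing positions: . ^ . ^ . ^ = 3 differences

3


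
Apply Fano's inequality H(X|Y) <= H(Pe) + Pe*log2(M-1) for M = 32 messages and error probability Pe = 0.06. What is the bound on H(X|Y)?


H(Pe) = -Pe*log2(Pe) - (1-Pe)*log2(1-Pe) = -0.06*log2(0.06) - 0.94*log2(0.94) = 0.243534 + 0.083911 = 0.3274. Pe*log2(M-1) = 0.06*log2(31) = 0.297252. Bound = H(Pe) + Pe*log2(M-1) = 0.243534 + 0.083911 + 0.297252 = 0.6247

0.6247 bits


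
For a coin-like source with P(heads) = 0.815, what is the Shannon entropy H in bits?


H = -p*log2(p) - (1-p)*log2(1-p). -0.815*log2(0.815) = 0.240529; -0.185*log2(0.185) = 0.450365. H = 0.240529 + 0.450365 = 0.6909

0.6909 bits


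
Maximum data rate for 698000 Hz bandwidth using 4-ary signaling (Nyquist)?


Rate = 2 * B * log2(M) = 2 * 698000 * 2.0 = 2792000.0

2792000.0 bps


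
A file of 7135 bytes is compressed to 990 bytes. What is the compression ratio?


Ratio = original / compressed = 7135 / 990 = 7.2071

7.2071


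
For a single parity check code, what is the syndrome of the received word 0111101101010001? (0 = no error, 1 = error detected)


Syndrome = XOR of all bits = 0 XOR 1 XOR 1 XOR 1 XOR 1 XOR 0 XOR 1 XOR 1 XOR 0 XOR 1 XOR 0 XOR 1 XOR 0 XOR 0 XOR 0 XOR 1 = 1

1


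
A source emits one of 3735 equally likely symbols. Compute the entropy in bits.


H = log2(n) = log2(3735) = 11.8669

11.8669 bits


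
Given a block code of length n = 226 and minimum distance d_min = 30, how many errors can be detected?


Detection capability = d_min - 1 = 30 - 1 = 29

29 errors


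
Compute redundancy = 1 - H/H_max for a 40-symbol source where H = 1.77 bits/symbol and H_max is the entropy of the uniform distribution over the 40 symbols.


H_max = log2(K) = log2(40) = 5.3219 bits/symbol. Redundancy = 1 - H/H_max = 1 - 1.77/5.3219 = 1 - 0.3326 = 0.6674

0.6674


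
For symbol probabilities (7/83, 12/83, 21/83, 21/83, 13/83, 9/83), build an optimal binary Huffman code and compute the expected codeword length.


Huffman construction (repeatedly merge the two least-probable nodes; each merge adds 1 bit to every symbol beneath it): 7/83 + 9/83 = 16/83; 12/83 + 13/83 = 25/83; 16/83 + 21/83 = 37/83; 21/83 + 25/83 = 46/83; 37/83 + 46/83 = 1. Resulting codeword lengths (in the order the probabilities were given): (3, 3, 2, 2, 3, 3). L_avg = sum(p_i * l_i) = 7/83*3 + 12/83*3 + 21/83*2 + 21/83*2 + 13/83*3 + 9/83*3 = 207/83 = 2.494

2.494 bits


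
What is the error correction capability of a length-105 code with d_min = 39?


Correction capability = floor((d-1)/2) = floor((39-1)/2) = 19

19 errors


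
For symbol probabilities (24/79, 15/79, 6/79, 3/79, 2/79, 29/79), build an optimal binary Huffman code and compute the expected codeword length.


Huffman construction (repeatedly merge the two least-probable nodes; each merge adds 1 bit to every symbol beneath it): 2/79 + 3/79 = 5/79; 5/79 + 6/79 = 11/79; 11/79 + 15/79 = 26/79; 24/79 + 26/79 = 50/79; 29/79 + 50/79 = 1. Resulting codeword lengths (in the order the probabilities were given): (2, 3, 4, 5, 5, 1). L_avg = sum(p_i * l_i) = 24/79*2 + 15/79*3 + 6/79*4 + 3/79*5 + 2/79*5 + 29/79*1 = 171/79 = 2.1646

2.1646 bits


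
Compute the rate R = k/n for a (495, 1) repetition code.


Rate = k/n = 1/495

1/495


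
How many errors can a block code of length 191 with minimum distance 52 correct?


Correction capability = floor((d-1)/2) = floor((52-1)/2) = 25

25 errors


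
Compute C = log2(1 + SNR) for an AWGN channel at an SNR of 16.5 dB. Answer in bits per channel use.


SNR_linear = 10^(16.5/10) = 44.6684; C = log2(1 + SNR_linear) = log2(1 + 44.6684) = 5.5131

5.5131 bits/channel use


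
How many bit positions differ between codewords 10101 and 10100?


Count differing positions: . . . . ^ = 1 differences

1


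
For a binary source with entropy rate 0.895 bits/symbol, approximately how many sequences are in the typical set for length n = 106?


log2|A_typical| = nH = 106 * 0.895 = 94.87, so |A_typical| ~ 2^94.87 = 3.620e+28

3.620e+28


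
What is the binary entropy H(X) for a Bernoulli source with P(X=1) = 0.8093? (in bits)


H = -p*log2(p) - (1-p)*log2(1-p). -0.8093*log2(0.8093) = 0.247042; -0.1907*log2(0.1907) = 0.455892. H = 0.247042 + 0.455892 = 0.7029

0.7029 bits


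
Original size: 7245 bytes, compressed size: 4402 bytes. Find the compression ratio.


Ratio = original / compressed = 7245 / 4402 = 1.6458

1.6458


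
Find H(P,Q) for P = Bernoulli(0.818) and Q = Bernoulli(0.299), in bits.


H(P,Q) = -p*log2(q) - (1-p)*log2(1-q). -0.818*log2(0.299) = 1.424778; -0.182*log2(0.701) = 0.093277. H(P,Q) = 1.424778 + 0.093277 = 1.5181

1.5181 bits


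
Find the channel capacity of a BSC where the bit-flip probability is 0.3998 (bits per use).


H(p) = -p*log2(p) - (1-p)*log2(1-p) = -0.3998*log2(0.3998) - 0.6002*log2(0.6002) = 0.528795 + 0.442038 = 0.9708. C = 1 - H(p) = 1 - 0.9708 = 0.0292

0.0292 bits


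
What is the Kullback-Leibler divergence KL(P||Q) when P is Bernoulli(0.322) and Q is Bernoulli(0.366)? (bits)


KL = p*log2(p/q) + (1-p)*log2((1-p)/(1-q)) = 0.322*log2(0.322/0.366) + 0.678*log2(0.678/0.634) = 0.0061

0.0061 bits


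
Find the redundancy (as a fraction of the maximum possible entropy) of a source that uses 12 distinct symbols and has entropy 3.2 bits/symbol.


H_max = log2(K) = log2(12) = 3.585 bits/symbol. Redundancy = 1 - H/H_max = 1 - 3.2/3.585 = 1 - 0.8926 = 0.1074

0.1074


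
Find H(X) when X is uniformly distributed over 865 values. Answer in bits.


H = log2(n) = log2(865) = 9.7566

9.7566 bits


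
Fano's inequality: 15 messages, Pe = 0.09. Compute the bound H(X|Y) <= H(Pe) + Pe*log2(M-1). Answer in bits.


H(Pe) = -Pe*log2(Pe) - (1-Pe)*log2(1-Pe) = -0.09*log2(0.09) - 0.91*log2(0.91) = 0.312654 + 0.123816 = 0.4365. Pe*log2(M-1) = 0.09*log2(14) = 0.342662. Bound = H(Pe) + Pe*log2(M-1) = 0.312654 + 0.123816 + 0.342662 = 0.7791

0.7791 bits


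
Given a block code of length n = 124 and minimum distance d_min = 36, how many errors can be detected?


Detection capability = d_min - 1 = 36 - 1 = 35

35 errors


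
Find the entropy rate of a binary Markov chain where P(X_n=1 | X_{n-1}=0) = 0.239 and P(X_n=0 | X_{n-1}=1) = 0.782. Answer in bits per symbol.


Stationary distribution: pi_0 = p10/(p01+p10) = 0.7659, pi_1 = 0.2341. Entropy rate H' = pi_0*H(p01) + pi_1*H(p10) = 0.7659*0.7934 + 0.2341*0.7565 = 0.7847

0.7847 bits/symbol


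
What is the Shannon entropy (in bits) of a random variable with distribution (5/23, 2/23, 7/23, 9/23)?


H = -sum(p_i * log2(p_i)). Terms: -(5/23)*log2(5/23) = 0.478616; -(2/23)*log2(2/23) = 0.306397; -(7/23)*log2(7/23) = 0.522324; -(9/23)*log2(9/23) = 0.529684. H = 0.478616 + 0.306397 + 0.522324 + 0.529684 = 1.837

1.837 bits


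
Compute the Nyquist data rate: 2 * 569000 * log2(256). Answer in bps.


Rate = 2 * B * log2(M) = 2 * 569000 * 8.0 = 9104000.0

9104000.0 bps


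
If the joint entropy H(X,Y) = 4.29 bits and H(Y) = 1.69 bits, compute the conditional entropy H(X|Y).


H(X|Y) = H(X,Y) - H(Y) = 4.29 - 1.69 = 2.6

2.6 bits


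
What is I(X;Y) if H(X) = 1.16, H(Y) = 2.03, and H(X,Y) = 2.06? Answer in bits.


I(X;Y) = H(X) + H(Y) - H(X,Y) = 1.16 + 2.03 - 2.06 = 1.13

1.13 bits


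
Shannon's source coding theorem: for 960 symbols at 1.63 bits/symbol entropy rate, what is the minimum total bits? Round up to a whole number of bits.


Minimum bits >= n * H = 960 * 1.63 = 1564.8, rounded up to a whole number of bits = 1565

1565 bits


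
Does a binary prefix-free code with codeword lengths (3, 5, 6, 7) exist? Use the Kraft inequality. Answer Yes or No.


Kraft sum = sum(2^(-l_i)) = 0.1797, need <= 1. Result: satisfied (a binary prefix-free code with these lengths exists)

Yes


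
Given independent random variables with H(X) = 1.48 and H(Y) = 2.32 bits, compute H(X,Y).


For independent variables, H(X,Y) = H(X) + H(Y) = 1.48 + 2.32 = 3.8

3.8 bits


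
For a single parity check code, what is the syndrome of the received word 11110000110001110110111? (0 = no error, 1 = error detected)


Syndrome = XOR of all bits = 1 XOR 1 XOR 1 XOR 1 XOR 0 XOR 0 XOR 0 XOR 0 XOR 1 XOR 1 XOR 0 XOR 0 XOR 0 XOR 1 XOR 1 XOR 1 XOR 0 XOR 1 XOR 1 XOR 0 XOR 1 XOR 1 XOR 1 = 0

0


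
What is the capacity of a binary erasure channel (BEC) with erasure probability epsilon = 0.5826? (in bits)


C = 1 - epsilon = 1 - 0.5826 = 0.4174

0.4174 bits


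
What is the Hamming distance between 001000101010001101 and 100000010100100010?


Count differing positions: ^ . ^ . . . ^ ^ ^ ^ ^ . ^ . ^ ^ ^ ^ = 12 differences

12


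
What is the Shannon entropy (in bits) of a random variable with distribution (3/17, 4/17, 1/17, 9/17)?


H = -sum(p_i * log2(p_i)). Terms: -(3/17)*log2(3/17) = 0.441618; -(4/17)*log2(4/17) = 0.491168; -(1/17)*log2(1/17) = 0.240439; -(9/17)*log2(9/17) = 0.485755. H = 0.441618 + 0.491168 + 0.240439 + 0.485755 = 1.659

1.659 bits


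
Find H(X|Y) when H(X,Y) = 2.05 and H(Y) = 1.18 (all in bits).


H(X|Y) = H(X,Y) - H(Y) = 2.05 - 1.18 = 0.87

0.87 bits


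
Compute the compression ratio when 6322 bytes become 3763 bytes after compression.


Ratio = original / compressed = 6322 / 3763 = 1.68

1.68


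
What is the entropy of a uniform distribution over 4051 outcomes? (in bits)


H = log2(n) = log2(4051) = 11.9841

11.9841 bits


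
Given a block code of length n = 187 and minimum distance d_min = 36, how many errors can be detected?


Detection capability = d_min - 1 = 36 - 1 = 35

35 errors


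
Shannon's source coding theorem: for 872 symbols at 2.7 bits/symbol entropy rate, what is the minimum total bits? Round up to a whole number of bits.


Minimum bits >= n * H = 872 * 2.7 = 2354.4, rounded up to a whole number of bits = 2355

2355 bits


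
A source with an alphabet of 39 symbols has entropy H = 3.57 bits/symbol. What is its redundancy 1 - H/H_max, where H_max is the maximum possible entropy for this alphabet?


H_max = log2(K) = log2(39) = 5.2854 bits/symbol. Redundancy = 1 - H/H_max = 1 - 3.57/5.2854 = 1 - 0.6754 = 0.3246

0.3246


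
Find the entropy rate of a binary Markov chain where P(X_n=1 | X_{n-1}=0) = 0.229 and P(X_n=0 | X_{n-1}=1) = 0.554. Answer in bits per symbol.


Stationary distribution: pi_0 = p10/(p01+p10) = 0.7075, pi_1 = 0.2925. Entropy rate H' = pi_0*H(p01) + pi_1*H(p10) = 0.7075*0.7763 + 0.2925*0.9916 = 0.8392

0.8392 bits/symbol


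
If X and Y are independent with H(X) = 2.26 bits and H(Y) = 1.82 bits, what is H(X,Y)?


For independent variables, H(X,Y) = H(X) + H(Y) = 2.26 + 1.82 = 4.08

4.08 bits


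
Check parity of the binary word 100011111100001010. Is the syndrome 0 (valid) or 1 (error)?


Syndrome = XOR of all bits = 1 XOR 0 XOR 0 XOR 0 XOR 1 XOR 1 XOR 1 XOR 1 XOR 1 XOR 1 XOR 0 XOR 0 XOR 0 XOR 0 XOR 1 XOR 0 XOR 1 XOR 0 = 1

1


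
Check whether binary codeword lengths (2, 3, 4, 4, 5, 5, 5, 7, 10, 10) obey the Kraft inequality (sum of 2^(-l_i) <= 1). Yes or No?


Kraft sum = sum(2^(-l_i)) = 0.6035, need <= 1. Result: satisfied (a binary prefix-free code with these lengths exists)

Yes


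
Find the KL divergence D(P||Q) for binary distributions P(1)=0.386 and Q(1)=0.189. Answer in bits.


KL = p*log2(p/q) + (1-p)*log2((1-p)/(1-q)) = 0.386*log2(0.386/0.189) + 0.614*log2(0.614/0.811) = 0.1512

0.1512 bits


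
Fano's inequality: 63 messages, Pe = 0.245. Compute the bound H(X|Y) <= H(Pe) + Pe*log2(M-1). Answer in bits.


H(Pe) = -Pe*log2(Pe) - (1-Pe)*log2(1-Pe) = -0.245*log2(0.245) - 0.755*log2(0.755) = 0.497141 + 0.306116 = 0.8033. Pe*log2(M-1) = 0.245*log2(62) = 1.458778. Bound = H(Pe) + Pe*log2(M-1) = 0.497141 + 0.306116 + 1.458778 = 2.262

2.262 bits


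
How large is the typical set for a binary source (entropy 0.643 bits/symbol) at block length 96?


log2|A_typical| = nH = 96 * 0.643 = 61.728, so |A_typical| ~ 2^61.728 = 3.819e+18

3.819e+18


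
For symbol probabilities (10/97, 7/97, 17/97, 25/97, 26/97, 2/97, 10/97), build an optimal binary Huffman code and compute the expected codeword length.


Huffman construction (repeatedly merge the two least-probable nodes; each merge adds 1 bit to every symbol beneath it): 2/97 + 7/97 = 9/97; 9/97 + 10/97 = 19/97; 10/97 + 17/97 = 27/97; 19/97 + 25/97 = 44/97; 26/97 + 27/97 = 53/97; 44/97 + 53/97 = 1. Resulting codeword lengths (in the order the probabilities were given): (3, 4, 3, 2, 2, 4, 3). L_avg = sum(p_i * l_i) = 10/97*3 + 7/97*4 + 17/97*3 + 25/97*2 + 26/97*2 + 2/97*4 + 10/97*3 = 249/97 = 2.567

2.567 bits


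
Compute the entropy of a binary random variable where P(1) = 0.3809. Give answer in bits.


H = -p*log2(p) - (1-p)*log2(1-p). -0.3809*log2(0.3809) = 0.530409; -0.6191*log2(0.6191) = 0.428266. H = 0.530409 + 0.428266 = 0.9587

0.9587 bits


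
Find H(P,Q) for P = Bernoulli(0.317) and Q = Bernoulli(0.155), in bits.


H(P,Q) = -p*log2(q) - (1-p)*log2(1-q). -0.317*log2(0.155) = 0.852622; -0.683*log2(0.845) = 0.165953. H(P,Q) = 0.852622 + 0.165953 = 1.0186

1.0186 bits


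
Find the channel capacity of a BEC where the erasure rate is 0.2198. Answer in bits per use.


C = 1 - epsilon = 1 - 0.2198 = 0.7802

0.7802 bits


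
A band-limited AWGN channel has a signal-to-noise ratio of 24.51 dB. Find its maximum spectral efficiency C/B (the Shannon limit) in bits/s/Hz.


SNR_linear = 10^(24.51/10) = 282.488; C/B = log2(1 + SNR_linear) = log2(1 + 282.488) = 8.1471

8.1471 bits/s/Hz


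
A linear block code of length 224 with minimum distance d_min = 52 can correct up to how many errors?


Correction capability = floor((d-1)/2) = floor((52-1)/2) = 25

25 errors


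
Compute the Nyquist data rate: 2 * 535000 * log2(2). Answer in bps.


Rate = 2 * B * log2(M) = 2 * 535000 * 1.0 = 1070000.0

1070000.0 bps


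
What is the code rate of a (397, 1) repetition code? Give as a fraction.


Rate = k/n = 1/397

1/397


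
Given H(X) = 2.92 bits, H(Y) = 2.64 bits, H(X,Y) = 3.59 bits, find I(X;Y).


I(X;Y) = H(X) + H(Y) - H(X,Y) = 2.92 + 2.64 - 3.59 = 1.97

1.97 bits


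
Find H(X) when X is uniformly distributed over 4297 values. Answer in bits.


H = log2(n) = log2(4297) = 12.0691

12.0691 bits


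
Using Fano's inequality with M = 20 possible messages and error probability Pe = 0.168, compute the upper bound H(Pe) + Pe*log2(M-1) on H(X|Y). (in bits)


H(Pe) = -Pe*log2(Pe) - (1-Pe)*log2(1-Pe) = -0.168*log2(0.168) - 0.832*log2(0.832) = 0.432342 + 0.220767 = 0.6531. Pe*log2(M-1) = 0.168*log2(19) = 0.713652. Bound = H(Pe) + Pe*log2(M-1) = 0.432342 + 0.220767 + 0.713652 = 1.3668

1.3668 bits


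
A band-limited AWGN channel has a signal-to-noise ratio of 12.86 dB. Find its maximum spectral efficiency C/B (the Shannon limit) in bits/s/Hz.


SNR_linear = 10^(12.86/10) = 19.3197; C/B = log2(1 + SNR_linear) = log2(1 + 19.3197) = 4.3448

4.3448 bits/s/Hz


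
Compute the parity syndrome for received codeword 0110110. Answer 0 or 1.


Syndrome = XOR of all bits = 0 XOR 1 XOR 1 XOR 0 XOR 1 XOR 1 XOR 0 = 0

0


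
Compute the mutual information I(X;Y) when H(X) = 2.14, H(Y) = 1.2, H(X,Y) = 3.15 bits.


I(X;Y) = H(X) + H(Y) - H(X,Y) = 2.14 + 1.2 - 3.15 = 0.19

0.19 bits


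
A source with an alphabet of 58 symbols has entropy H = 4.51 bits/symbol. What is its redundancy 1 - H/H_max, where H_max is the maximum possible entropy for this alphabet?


H_max = log2(K) = log2(58) = 5.858 bits/symbol. Redundancy = 1 - H/H_max = 1 - 4.51/5.858 = 1 - 0.7699 = 0.2301

0.2301


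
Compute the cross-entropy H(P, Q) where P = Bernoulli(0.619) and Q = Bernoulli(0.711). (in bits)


H(P,Q) = -p*log2(q) - (1-p)*log2(1-q). -0.619*log2(0.711) = 0.304597; -0.381*log2(0.289) = 0.682317. H(P,Q) = 0.304597 + 0.682317 = 0.9869

0.9869 bits


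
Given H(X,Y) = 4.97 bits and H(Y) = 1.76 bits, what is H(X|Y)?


H(X|Y) = H(X,Y) - H(Y) = 4.97 - 1.76 = 3.21

3.21 bits


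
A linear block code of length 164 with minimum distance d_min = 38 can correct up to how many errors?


Correction capability = floor((d-1)/2) = floor((38-1)/2) = 18

18 errors


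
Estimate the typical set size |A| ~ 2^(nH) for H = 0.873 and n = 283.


log2|A_typical| = nH = 283 * 0.873 = 247.059, so |A_typical| ~ 2^247.059 = 2.356e+74

2.356e+74


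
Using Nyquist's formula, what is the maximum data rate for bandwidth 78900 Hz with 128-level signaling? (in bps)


Rate = 2 * B * log2(M) = 2 * 78900 * 7.0 = 1104600.0

1104600.0 bps


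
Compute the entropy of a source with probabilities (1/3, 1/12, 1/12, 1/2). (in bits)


H = -sum(p_i * log2(p_i)). Terms: -(1/3)*log2(1/3) = 0.528321; -(1/12)*log2(1/12) = 0.298747; -(1/12)*log2(1/12) = 0.298747; -(1/2)*log2(1/2) = 0.500000. H = 0.528321 + 0.298747 + 0.298747 + 0.500000 = 1.6258

1.6258 bits


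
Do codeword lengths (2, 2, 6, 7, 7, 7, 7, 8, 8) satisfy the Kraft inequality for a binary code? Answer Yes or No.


Kraft sum = sum(2^(-l_i)) = 0.5547, need <= 1. Result: satisfied (a binary prefix-free code with these lengths exists)

Yes


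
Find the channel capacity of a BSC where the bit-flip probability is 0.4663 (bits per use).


H(p) = -p*log2(p) - (1-p)*log2(1-p) = -0.4663*log2(0.4663) - 0.5337*log2(0.5337) = 0.513242 + 0.483478 = 0.9967. C = 1 - H(p) = 1 - 0.9967 = 0.0033

0.0033 bits


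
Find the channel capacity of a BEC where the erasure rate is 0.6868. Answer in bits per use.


C = 1 - epsilon = 1 - 0.6868 = 0.3132

0.3132 bits


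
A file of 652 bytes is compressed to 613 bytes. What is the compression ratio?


Ratio = original / compressed = 652 / 613 = 1.0636

1.0636


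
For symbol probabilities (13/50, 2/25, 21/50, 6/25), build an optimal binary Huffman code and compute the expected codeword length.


Huffman construction (repeatedly merge the two least-probable nodes; each merge adds 1 bit to every symbol beneath it): 2/25 + 6/25 = 8/25; 13/50 + 8/25 = 29/50; 21/50 + 29/50 = 1. Resulting codeword lengths (in the order the probabilities were given): (2, 3, 1, 3). L_avg = sum(p_i * l_i) = 13/50*2 + 2/25*3 + 21/50*1 + 6/25*3 = 19/10 = 1.9

1.9 bits


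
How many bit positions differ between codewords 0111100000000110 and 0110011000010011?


Count differing positions: . . . ^ ^ ^ ^ . . . . ^ . ^ . ^ = 7 differences

7


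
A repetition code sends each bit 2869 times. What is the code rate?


Rate = k/n = 1/2869

1/2869


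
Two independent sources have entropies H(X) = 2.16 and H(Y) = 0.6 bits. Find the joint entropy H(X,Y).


For independent variables, H(X,Y) = H(X) + H(Y) = 2.16 + 0.6 = 2.76

2.76 bits


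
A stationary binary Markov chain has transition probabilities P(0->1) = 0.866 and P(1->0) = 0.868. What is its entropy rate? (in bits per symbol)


Stationary distribution: pi_0 = p10/(p01+p10) = 0.5006, pi_1 = 0.4994. Entropy rate H' = pi_0*H(p01) + pi_1*H(p10) = 0.5006*0.5683 + 0.4994*0.5629 = 0.5656

0.5656 bits/symbol


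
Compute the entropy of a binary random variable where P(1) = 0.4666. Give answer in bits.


H = -p*log2(p) - (1-p)*log2(1-p). -0.4666*log2(0.4666) = 0.513140; -0.5334*log2(0.5334) = 0.483639. H = 0.513140 + 0.483639 = 0.9968

0.9968 bits


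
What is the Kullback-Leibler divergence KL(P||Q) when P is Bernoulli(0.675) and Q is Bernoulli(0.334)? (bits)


KL = p*log2(p/q) + (1-p)*log2((1-p)/(1-q)) = 0.675*log2(0.675/0.334) + 0.325*log2(0.325/0.666) = 0.3487

0.3487 bits


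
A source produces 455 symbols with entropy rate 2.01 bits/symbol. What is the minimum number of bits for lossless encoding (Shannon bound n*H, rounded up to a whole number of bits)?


Minimum bits >= n * H = 455 * 2.01 = 914.55, rounded up to a whole number of bits = 915

915 bits


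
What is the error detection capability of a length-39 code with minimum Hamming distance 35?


Detection capability = d_min - 1 = 35 - 1 = 34

34 errors


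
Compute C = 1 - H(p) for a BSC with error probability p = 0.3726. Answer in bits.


H(p) = -p*log2(p) - (1-p)*log2(1-p) = -0.3726*log2(0.3726) - 0.6274*log2(0.6274) = 0.530694 + 0.421953 = 0.9526. C = 1 - H(p) = 1 - 0.9526 = 0.0474

0.0474 bits


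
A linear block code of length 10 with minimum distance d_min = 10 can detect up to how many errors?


Detection capability = d_min - 1 = 10 - 1 = 9

9 errors


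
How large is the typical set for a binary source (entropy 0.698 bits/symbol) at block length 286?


log2|A_typical| = nH = 286 * 0.698 = 199.628, so |A_typical| ~ 2^199.628 = 1.242e+60

1.242e+60


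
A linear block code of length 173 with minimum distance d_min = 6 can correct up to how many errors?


Correction capability = floor((d-1)/2) = floor((6-1)/2) = 2

2 errors


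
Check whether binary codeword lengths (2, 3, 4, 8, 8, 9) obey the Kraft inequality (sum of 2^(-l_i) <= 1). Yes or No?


Kraft sum = sum(2^(-l_i)) = 0.4473, need <= 1. Result: satisfied (a binary prefix-free code with these lengths exists)

Yes


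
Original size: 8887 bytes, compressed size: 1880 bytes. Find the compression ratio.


Ratio = original / compressed = 8887 / 1880 = 4.7271

4.7271


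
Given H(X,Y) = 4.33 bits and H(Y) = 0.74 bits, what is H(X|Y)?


H(X|Y) = H(X,Y) - H(Y) = 4.33 - 0.74 = 3.59

3.59 bits


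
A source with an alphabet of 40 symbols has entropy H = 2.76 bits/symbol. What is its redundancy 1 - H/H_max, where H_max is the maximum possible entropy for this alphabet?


H_max = log2(K) = log2(40) = 5.3219 bits/symbol. Redundancy = 1 - H/H_max = 1 - 2.76/5.3219 = 1 - 0.5186 = 0.4814

0.4814


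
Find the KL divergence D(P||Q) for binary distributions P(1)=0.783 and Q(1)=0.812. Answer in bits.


KL = p*log2(p/q) + (1-p)*log2((1-p)/(1-q)) = 0.783*log2(0.783/0.812) + 0.217*log2(0.217/0.188) = 0.0038

0.0038 bits


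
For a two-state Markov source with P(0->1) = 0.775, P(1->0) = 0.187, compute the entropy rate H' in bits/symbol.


Stationary distribution: pi_0 = p10/(p01+p10) = 0.1944, pi_1 = 0.8056. Entropy rate H' = pi_0*H(p01) + pi_1*H(p10) = 0.1944*0.7692 + 0.8056*0.6952 = 0.7095

0.7095 bits/symbol


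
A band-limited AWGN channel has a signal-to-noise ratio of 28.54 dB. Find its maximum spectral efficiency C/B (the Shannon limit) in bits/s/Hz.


SNR_linear = 10^(28.54/10) = 714.4963; C/B = log2(1 + SNR_linear) = log2(1 + 714.4963) = 9.4828

9.4828 bits/s/Hz


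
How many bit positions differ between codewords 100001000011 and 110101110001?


Count differing positions: . ^ . ^ . . ^ ^ . . ^ . = 5 differences

5


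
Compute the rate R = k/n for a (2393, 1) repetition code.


Rate = k/n = 1/2393

1/2393


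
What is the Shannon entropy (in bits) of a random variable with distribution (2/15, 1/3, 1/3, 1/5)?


H = -sum(p_i * log2(p_i)). Terms: -(2/15)*log2(2/15) = 0.387585; -(1/3)*log2(1/3) = 0.528321; -(1/3)*log2(1/3) = 0.528321; -(1/5)*log2(1/5) = 0.464386. H = 0.387585 + 0.528321 + 0.528321 + 0.464386 = 1.9086

1.9086 bits


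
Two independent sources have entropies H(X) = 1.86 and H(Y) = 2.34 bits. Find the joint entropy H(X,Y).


For independent variables, H(X,Y) = H(X) + H(Y) = 1.86 + 2.34 = 4.2

4.2 bits


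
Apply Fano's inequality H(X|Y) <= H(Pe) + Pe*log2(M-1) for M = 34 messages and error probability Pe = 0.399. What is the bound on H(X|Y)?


H(Pe) = -Pe*log2(Pe) - (1-Pe)*log2(1-Pe) = -0.399*log2(0.399) - 0.601*log2(0.601) = 0.528890 + 0.441472 = 0.9704. Pe*log2(M-1) = 0.399*log2(33) = 2.012713. Bound = H(Pe) + Pe*log2(M-1) = 0.528890 + 0.441472 + 2.012713 = 2.9831

2.9831 bits


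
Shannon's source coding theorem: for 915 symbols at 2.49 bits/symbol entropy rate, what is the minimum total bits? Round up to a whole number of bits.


Minimum bits >= n * H = 915 * 2.49 = 2278.35, rounded up to a whole number of bits = 2279

2279 bits


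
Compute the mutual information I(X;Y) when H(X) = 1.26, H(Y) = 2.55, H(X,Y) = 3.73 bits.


I(X;Y) = H(X) + H(Y) - H(X,Y) = 1.26 + 2.55 - 3.73 = 0.08

0.08 bits


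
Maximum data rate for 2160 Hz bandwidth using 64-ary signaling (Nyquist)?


Rate = 2 * B * log2(M) = 2 * 2160 * 6.0 = 25920.0

25920.0 bps


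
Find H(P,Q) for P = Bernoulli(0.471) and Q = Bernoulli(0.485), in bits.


H(P,Q) = -p*log2(q) - (1-p)*log2(1-q). -0.471*log2(0.485) = 0.491697; -0.529*log2(0.515) = 0.506441. H(P,Q) = 0.491697 + 0.506441 = 0.9981

0.9981 bits


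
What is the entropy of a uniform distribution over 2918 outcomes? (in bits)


H = log2(n) = log2(2918) = 11.5108

11.5108 bits


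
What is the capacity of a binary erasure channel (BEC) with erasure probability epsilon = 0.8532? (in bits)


C = 1 - epsilon = 1 - 0.8532 = 0.1468

0.1468 bits


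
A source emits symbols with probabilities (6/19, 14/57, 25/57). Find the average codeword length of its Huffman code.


Huffman construction (repeatedly merge the two least-probable nodes; each merge adds 1 bit to every symbol beneath it): 14/57 + 6/19 = 32/57; 25/57 + 32/57 = 1. Resulting codeword lengths (in the order the probabilities were given): (2, 2, 1). L_avg = sum(p_i * l_i) = 6/19*2 + 14/57*2 + 25/57*1 = 89/57 = 1.5614

1.5614 bits


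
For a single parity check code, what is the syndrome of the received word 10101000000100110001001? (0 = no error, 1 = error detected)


Syndrome = XOR of all bits = 1 XOR 0 XOR 1 XOR 0 XOR 1 XOR 0 XOR 0 XOR 0 XOR 0 XOR 0 XOR 0 XOR 1 XOR 0 XOR 0 XOR 1 XOR 1 XOR 0 XOR 0 XOR 0 XOR 1 XOR 0 XOR 0 XOR 1 = 0

0


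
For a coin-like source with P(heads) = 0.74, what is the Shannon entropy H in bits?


H = -p*log2(p) - (1-p)*log2(1-p). -0.74*log2(0.74) = 0.321458; -0.26*log2(0.26) = 0.505288. H = 0.321458 + 0.505288 = 0.8267

0.8267 bits


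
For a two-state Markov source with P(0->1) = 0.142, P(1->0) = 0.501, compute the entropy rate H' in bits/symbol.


Stationary distribution: pi_0 = p10/(p01+p10) = 0.7792, pi_1 = 0.2208. Entropy rate H' = pi_0*H(p01) + pi_1*H(p10) = 0.7792*0.5895 + 0.2208*1.0 = 0.6801

0.6801 bits/symbol


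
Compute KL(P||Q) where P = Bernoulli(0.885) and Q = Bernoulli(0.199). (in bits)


KL = p*log2(p/q) + (1-p)*log2((1-p)/(1-q)) = 0.885*log2(0.885/0.199) + 0.115*log2(0.115/0.801) = 1.5833

1.5833 bits


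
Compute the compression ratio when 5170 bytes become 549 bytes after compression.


Ratio = original / compressed = 5170 / 549 = 9.4171

9.4171


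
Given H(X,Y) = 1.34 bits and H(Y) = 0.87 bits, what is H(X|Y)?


H(X|Y) = H(X,Y) - H(Y) = 1.34 - 0.87 = 0.47

0.47 bits


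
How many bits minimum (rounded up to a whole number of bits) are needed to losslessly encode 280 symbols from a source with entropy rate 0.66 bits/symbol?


Minimum bits >= n * H = 280 * 0.66 = 184.8, rounded up to a whole number of bits = 185

185 bits


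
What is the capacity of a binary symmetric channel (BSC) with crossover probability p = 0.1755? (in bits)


H(p) = -p*log2(p) - (1-p)*log2(1-p) = -0.1755*log2(0.1755) - 0.8245*log2(0.8245) = 0.440585 + 0.229548 = 0.6701. C = 1 - H(p) = 1 - 0.6701 = 0.3299

0.3299 bits


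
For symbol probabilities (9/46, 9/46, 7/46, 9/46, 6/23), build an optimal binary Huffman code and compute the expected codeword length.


Huffman construction (repeatedly merge the two least-probable nodes; each merge adds 1 bit to every symbol beneath it): 7/46 + 9/46 = 8/23; 9/46 + 9/46 = 9/23; 6/23 + 8/23 = 14/23; 9/23 + 14/23 = 1. Resulting codeword lengths (in the order the probabilities were given): (3, 2, 3, 2, 2). L_avg = sum(p_i * l_i) = 9/46*3 + 9/46*2 + 7/46*3 + 9/46*2 + 6/23*2 = 54/23 = 2.3478

2.3478 bits


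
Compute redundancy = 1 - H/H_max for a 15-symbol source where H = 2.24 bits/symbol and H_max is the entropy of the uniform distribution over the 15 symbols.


H_max = log2(K) = log2(15) = 3.9069 bits/symbol. Redundancy = 1 - H/H_max = 1 - 2.24/3.9069 = 1 - 0.5733 = 0.4267

0.4267


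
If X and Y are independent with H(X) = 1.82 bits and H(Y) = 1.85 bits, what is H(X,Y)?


For independent variables, H(X,Y) = H(X) + H(Y) = 1.82 + 1.85 = 3.67

3.67 bits


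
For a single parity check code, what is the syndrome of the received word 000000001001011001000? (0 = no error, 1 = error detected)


Syndrome = XOR of all bits = 0 XOR 0 XOR 0 XOR 0 XOR 0 XOR 0 XOR 0 XOR 0 XOR 1 XOR 0 XOR 0 XOR 1 XOR 0 XOR 1 XOR 1 XOR 0 XOR 0 XOR 1 XOR 0 XOR 0 XOR 0 = 1

1


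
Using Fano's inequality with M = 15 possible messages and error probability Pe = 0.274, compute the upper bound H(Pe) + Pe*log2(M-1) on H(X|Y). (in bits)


H(Pe) = -Pe*log2(Pe) - (1-Pe)*log2(1-Pe) = -0.274*log2(0.274) - 0.726*log2(0.726) = 0.511764 + 0.335382 = 0.8471. Pe*log2(M-1) = 0.274*log2(14) = 1.043215. Bound = H(Pe) + Pe*log2(M-1) = 0.511764 + 0.335382 + 1.043215 = 1.8904

1.8904 bits


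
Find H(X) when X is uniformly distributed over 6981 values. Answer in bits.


H = log2(n) = log2(6981) = 12.7692

12.7692 bits


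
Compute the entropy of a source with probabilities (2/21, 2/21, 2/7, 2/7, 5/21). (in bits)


H = -sum(p_i * log2(p_i)). Terms: -(2/21)*log2(2/21) = 0.323078; -(2/21)*log2(2/21) = 0.323078; -(2/7)*log2(2/7) = 0.516387; -(2/7)*log2(2/7) = 0.516387; -(5/21)*log2(5/21) = 0.492950. H = 0.323078 + 0.323078 + 0.516387 + 0.516387 + 0.492950 = 2.1719

2.1719 bits


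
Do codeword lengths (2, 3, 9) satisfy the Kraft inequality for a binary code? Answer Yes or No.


Kraft sum = sum(2^(-l_i)) = 0.377, need <= 1. Result: satisfied (a binary prefix-free code with these lengths exists)

Yes
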